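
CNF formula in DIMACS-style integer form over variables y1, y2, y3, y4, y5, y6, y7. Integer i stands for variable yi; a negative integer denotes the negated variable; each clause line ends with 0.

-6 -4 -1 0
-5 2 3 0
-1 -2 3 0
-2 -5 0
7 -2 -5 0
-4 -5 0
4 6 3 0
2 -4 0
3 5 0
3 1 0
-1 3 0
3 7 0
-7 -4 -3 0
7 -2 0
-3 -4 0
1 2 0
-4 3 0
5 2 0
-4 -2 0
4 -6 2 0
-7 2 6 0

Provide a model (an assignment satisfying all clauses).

y1=True, y2=False, y3=True, y4=False, y5=True, y6=False, y7=False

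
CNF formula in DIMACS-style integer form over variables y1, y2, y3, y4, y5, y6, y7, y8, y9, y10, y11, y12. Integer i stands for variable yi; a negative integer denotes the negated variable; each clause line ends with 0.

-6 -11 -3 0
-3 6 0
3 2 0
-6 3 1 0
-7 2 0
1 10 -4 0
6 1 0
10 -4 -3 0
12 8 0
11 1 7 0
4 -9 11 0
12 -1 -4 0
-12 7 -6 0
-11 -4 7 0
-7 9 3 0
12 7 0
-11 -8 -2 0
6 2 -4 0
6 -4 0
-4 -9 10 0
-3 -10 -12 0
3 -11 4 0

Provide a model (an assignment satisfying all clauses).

y1=T, y2=T, y3=F, y4=F, y5=T, y6=F, y7=F, y8=T, y9=F, y10=T, y11=F, y12=T

Try y1 = True.
The remaining clauses are satisfied by y2 = True, y3 = False, y4 = False, y5 = True, y6 = False, y7 = False, y8 = True, y9 = False, y10 = True, y11 = False, y12 = True.
Check each clause:
  1. (¬y11 ∨ ¬y6 ∨ ¬y3) — ¬y11 is true.
  2. (¬y3 ∨ y6) — ¬y3 is true.
  3. (y3 ∨ y2) — y2 is true.
  4. (y3 ∨ ¬y6 ∨ y1) — y1 is true.
  5. (¬y7 ∨ y2) — ¬y7 is true.
  6. (y10 ∨ ¬y4 ∨ y1) — y1 is true.
  7. (y6 ∨ y1) — y1 is true.
  8. (y10 ∨ ¬y4 ∨ ¬y3) — y10 is true.
  9. (y12 ∨ y8) — y8 is true.
  10. (y7 ∨ y11 ∨ y1) — y1 is true.
  11. (y4 ∨ ¬y9 ∨ y11) — ¬y9 is true.
  12. (¬y4 ∨ y12 ∨ ¬y1) — y12 is true.
  13. (¬y6 ∨ y7 ∨ ¬y12) — ¬y6 is true.
  14. (¬y4 ∨ y7 ∨ ¬y11) — ¬y4 is true.
  15. (¬y7 ∨ y9 ∨ y3) — ¬y7 is true.
  16. (y12 ∨ y7) — y12 is true.
  17. (¬y11 ∨ ¬y2 ∨ ¬y8) — ¬y11 is true.
  18. (¬y4 ∨ y2 ∨ y6) — y2 is true.
  19. (y6 ∨ ¬y4) — ¬y4 is true.
  20. (¬y9 ∨ y10 ∨ ¬y4) — y10 is true.
  21. (¬y12 ∨ ¬y10 ∨ ¬y3) — ¬y3 is true.
  22. (y3 ∨ y4 ∨ ¬y11) — ¬y11 is true.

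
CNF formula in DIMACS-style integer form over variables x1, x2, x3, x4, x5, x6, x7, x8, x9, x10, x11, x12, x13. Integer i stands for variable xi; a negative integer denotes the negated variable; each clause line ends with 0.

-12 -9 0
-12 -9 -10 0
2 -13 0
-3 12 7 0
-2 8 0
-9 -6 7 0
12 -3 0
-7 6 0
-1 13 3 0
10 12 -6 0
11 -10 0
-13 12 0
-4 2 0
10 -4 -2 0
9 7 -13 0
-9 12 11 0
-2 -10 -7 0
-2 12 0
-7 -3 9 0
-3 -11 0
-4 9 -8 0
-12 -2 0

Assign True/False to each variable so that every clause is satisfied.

x1=F, x2=F, x3=F, x4=F, x5=F, x6=T, x7=T, x8=T, x9=F, x10=T, x11=T, x12=F, x13=F

Check each clause:
  1. (~x9 | ~x12) — ~x12 is true.
  2. (~x10 | ~x9 | ~x12) — ~x12 is true.
  3. (x2 | ~x13) — ~x13 is true.
  4. (x7 | ~x3 | x12) — ~x3 is true.
  5. (x8 | ~x2) — x8 is true.
  6. (~x9 | ~x6 | x7) — ~x9 is true.
  7. (x12 | ~x3) — ~x3 is true.
  8. (~x7 | x6) — x6 is true.
  9. (x13 | ~x1 | x3) — ~x1 is true.
  10. (x10 | ~x6 | x12) — x10 is true.
  11. (x11 | ~x10) — x11 is true.
  12. (~x13 | x12) — ~x13 is true.
  13. (x2 | ~x4) — ~x4 is true.
  14. (x10 | ~x2 | ~x4) — x10 is true.
  15. (x7 | x9 | ~x13) — ~x13 is true.
  16. (x11 | x12 | ~x9) — x11 is true.
  17. (~x2 | ~x7 | ~x10) — ~x2 is true.
  18. (x12 | ~x2) — ~x2 is true.
  19. (~x3 | ~x7 | x9) — ~x3 is true.
  20. (~x3 | ~x11) — ~x3 is true.
  21. (~x4 | x9 | ~x8) — ~x4 is true.
  22. (~x12 | ~x2) — ~x12 is true.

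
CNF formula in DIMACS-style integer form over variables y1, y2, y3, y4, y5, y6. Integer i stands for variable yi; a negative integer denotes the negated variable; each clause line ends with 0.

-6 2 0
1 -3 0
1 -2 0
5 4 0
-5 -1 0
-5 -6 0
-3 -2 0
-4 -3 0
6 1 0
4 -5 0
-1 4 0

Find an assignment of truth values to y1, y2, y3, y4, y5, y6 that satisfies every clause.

y1 = True, y2 = True, y3 = False, y4 = True, y5 = False, y6 = True

Check each clause:
  1. (~y6 \/ y2) — y2 is true.
  2. (y1 \/ ~y3) — y1 is true.
  3. (y1 \/ ~y2) — y1 is true.
  4. (y4 \/ y5) — y4 is true.
  5. (~y5 \/ ~y1) — ~y5 is true.
  6. (~y6 \/ ~y5) — ~y5 is true.
  7. (~y2 \/ ~y3) — ~y3 is true.
  8. (~y4 \/ ~y3) — ~y3 is true.
  9. (y1 \/ y6) — y1 is true.
  10. (~y5 \/ y4) — ~y5 is true.
  11. (~y1 \/ y4) — y4 is true.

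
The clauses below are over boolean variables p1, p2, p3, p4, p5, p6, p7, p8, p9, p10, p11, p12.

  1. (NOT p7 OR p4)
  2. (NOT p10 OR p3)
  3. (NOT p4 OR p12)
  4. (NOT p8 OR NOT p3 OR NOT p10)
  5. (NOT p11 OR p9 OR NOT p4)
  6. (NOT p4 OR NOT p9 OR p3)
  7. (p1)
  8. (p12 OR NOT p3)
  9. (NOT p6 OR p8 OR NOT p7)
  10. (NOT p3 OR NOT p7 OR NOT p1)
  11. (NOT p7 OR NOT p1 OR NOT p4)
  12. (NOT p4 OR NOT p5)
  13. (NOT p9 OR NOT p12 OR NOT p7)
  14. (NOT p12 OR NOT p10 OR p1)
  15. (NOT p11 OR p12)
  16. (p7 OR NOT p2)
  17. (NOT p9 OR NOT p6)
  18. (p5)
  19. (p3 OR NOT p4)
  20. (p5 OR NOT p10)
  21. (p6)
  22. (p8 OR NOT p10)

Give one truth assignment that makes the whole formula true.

(p1) is a unit clause, so p1 = True.
Unit propagation: (p5) forces p5 = True.
(NOT p4) is a unit clause, so p4 = False.
Unit propagation: (NOT p7) forces p7 = False.
The clause (NOT p2) is unit: p2 must be False.
The clause (p6) is unit: p6 must be True.
(NOT p9) is a unit clause, so p9 = False.
Pure literal: p10 appears only negated; assign p10 = False.
Pure literal: p12 appears only positively; assign p12 = True.
p3, p8, p11 are now unconstrained; take p3 = True, p8 = True, p11 = True.

p1 = 1, p2 = 0, p3 = 1, p4 = 0, p5 = 1, p6 = 1, p7 = 0, p8 = 1, p9 = 0, p10 = 0, p11 = 1, p12 = 1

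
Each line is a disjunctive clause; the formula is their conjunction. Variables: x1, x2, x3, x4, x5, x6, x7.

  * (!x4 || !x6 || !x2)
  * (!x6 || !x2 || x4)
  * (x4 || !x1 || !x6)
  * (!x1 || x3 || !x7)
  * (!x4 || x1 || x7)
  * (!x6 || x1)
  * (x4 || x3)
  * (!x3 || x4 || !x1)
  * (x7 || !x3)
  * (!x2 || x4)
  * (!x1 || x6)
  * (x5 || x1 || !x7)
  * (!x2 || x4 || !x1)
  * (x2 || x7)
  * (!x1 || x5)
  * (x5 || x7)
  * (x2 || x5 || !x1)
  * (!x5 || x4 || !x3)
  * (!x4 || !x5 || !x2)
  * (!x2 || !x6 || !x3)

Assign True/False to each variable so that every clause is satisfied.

x1 = F, x2 = F, x3 = T, x4 = T, x5 = T, x6 = F, x7 = T

Try x1 = False.
  then x6 is forced to False.
Try x2 = False.
  then x7 is forced to True.
  then x5 is forced to True.
Set x3 = True and propagate.
  then x4 is forced to True.
Every clause has at least one true literal under this assignment.
Check each clause:
  1. (!x6 || !x4 || !x2) — !x6 is true.
  2. (!x2 || !x6 || x4) — !x6 is true.
  3. (!x1 || !x6 || x4) — !x6 is true.
  4. (!x1 || !x7 || x3) — x3 is true.
  5. (x7 || !x4 || x1) — x7 is true.
  6. (!x6 || x1) — !x6 is true.
  7. (x4 || x3) — x3 is true.
  8. (x4 || !x3 || !x1) — x4 is true.
  9. (x7 || !x3) — x7 is true.
  10. (x4 || !x2) — x4 is true.
  11. (x6 || !x1) — !x1 is true.
  12. (x5 || x1 || !x7) — x5 is true.
  13. (x4 || !x1 || !x2) — x4 is true.
  14. (x7 || x2) — x7 is true.
  15. (x5 || !x1) — x5 is true.
  16. (x5 || x7) — x5 is true.
  17. (x5 || !x1 || x2) — x5 is true.
  18. (!x3 || !x5 || x4) — x4 is true.
  19. (!x4 || !x5 || !x2) — !x2 is true.
  20. (!x2 || !x3 || !x6) — !x6 is true.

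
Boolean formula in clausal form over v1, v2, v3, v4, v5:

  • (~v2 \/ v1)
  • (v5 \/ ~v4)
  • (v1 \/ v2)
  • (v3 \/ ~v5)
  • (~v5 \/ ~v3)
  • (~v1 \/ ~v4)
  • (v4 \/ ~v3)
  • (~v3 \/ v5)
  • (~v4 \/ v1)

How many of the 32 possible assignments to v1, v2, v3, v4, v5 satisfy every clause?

2

The models are:
  v1=T v2=F v3=F v4=F v5=F
  v1=T v2=T v3=F v4=F v5=F
That's 2 in total.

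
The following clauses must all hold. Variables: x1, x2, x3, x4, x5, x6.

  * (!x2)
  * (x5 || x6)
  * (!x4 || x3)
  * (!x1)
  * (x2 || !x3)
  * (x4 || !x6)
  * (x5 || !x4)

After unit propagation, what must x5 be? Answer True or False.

True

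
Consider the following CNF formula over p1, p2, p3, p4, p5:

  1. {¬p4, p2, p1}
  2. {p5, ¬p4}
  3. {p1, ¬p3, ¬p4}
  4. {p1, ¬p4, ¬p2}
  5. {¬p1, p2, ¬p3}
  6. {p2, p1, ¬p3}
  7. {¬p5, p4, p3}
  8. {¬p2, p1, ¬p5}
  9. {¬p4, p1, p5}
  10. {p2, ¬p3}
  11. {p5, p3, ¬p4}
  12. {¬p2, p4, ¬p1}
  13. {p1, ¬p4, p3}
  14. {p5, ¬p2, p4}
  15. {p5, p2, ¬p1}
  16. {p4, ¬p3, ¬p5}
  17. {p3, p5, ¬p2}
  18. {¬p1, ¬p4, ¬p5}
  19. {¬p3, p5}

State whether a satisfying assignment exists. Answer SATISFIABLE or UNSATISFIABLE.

SATISFIABLE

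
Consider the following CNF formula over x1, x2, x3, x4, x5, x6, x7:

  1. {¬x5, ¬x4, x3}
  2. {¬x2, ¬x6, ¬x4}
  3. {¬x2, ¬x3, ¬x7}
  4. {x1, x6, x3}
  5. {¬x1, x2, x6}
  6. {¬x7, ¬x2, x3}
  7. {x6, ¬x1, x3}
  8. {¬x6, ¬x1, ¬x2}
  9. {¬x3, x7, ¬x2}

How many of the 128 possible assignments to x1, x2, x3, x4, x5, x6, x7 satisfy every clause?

38

Split on x2, then x3.
  x2=1, x3=1: a clause becomes empty — 0.
  x2=1, x3=0: remaining (x1,x4,x5,x6,x7) ∈ {(0,0,0,1,0); (0,0,1,1,0)} — 2.
  x2=0, x3=1: x4, x5, x7 free; 3 ways for (x1,x6) × 2^3 = 24.
  x2=0, x3=0: x1, x7 free; 3 ways for (x4,x5,x6) × 2^2 = 12.
Total: 0 + 2 + 24 + 12 = 38.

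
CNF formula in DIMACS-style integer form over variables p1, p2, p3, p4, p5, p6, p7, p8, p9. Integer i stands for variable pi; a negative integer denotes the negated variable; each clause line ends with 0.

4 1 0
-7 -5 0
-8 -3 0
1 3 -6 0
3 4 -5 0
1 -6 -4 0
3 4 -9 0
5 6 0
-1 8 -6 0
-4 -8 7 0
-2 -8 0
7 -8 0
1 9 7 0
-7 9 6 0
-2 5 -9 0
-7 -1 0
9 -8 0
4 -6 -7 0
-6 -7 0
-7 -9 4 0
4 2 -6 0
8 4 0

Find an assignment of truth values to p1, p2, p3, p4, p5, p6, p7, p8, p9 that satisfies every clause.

p1=T  p2=T  p3=T  p4=T  p5=T  p6=F  p7=F  p8=F  p9=F

Check each clause:
  1. (p1 || p4) — p1 is true.
  2. (!p5 || !p7) — !p7 is true.
  3. (!p8 || !p3) — !p8 is true.
  4. (p1 || p3 || !p6) — p1 is true.
  5. (p4 || !p5 || p3) — p3 is true.
  6. (p1 || !p6 || !p4) — p1 is true.
  7. (p4 || p3 || !p9) — p3 is true.
  8. (p6 || p5) — p5 is true.
  9. (p8 || !p6 || !p1) — !p6 is true.
  10. (p7 || !p4 || !p8) — !p8 is true.
  11. (!p2 || !p8) — !p8 is true.
  12. (p7 || !p8) — !p8 is true.
  13. (p7 || p1 || p9) — p1 is true.
  14. (p6 || !p7 || p9) — !p7 is true.
  15. (p5 || !p2 || !p9) — p5 is true.
  16. (!p7 || !p1) — !p7 is true.
  17. (!p8 || p9) — !p8 is true.
  18. (!p6 || p4 || !p7) — !p7 is true.
  19. (!p6 || !p7) — !p7 is true.
  20. (!p9 || !p7 || p4) — !p7 is true.
  21. (!p6 || p4 || p2) — !p6 is true.
  22. (p8 || p4) — p4 is true.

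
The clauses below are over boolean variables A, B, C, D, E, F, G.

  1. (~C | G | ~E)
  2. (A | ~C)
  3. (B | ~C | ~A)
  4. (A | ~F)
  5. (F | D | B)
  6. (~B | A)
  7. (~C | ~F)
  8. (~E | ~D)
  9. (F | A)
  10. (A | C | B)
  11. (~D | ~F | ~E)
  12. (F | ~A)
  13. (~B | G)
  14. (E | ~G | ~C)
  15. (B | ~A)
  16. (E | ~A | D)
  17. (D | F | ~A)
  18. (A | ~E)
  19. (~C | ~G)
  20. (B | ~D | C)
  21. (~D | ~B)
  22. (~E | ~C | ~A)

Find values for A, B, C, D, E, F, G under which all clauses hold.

A=True, B=True, C=False, D=False, E=True, F=True, G=True

Set A = True and propagate.
  then F is forced to True.
  then C is forced to False.
  then B is forced to True.
  then G is forced to True.
  then D is forced to False.
  then E is forced to True.
Every clause has at least one true literal under this assignment.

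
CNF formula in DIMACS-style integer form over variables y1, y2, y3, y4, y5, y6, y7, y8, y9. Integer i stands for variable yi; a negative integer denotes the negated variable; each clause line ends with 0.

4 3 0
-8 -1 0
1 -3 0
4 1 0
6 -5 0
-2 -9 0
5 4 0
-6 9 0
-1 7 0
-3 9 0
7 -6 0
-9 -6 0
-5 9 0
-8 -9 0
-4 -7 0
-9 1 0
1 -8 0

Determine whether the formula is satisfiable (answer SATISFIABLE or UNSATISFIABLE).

Pure literal: y2 appears only negated; assign y2 = False.
Pure literal: y8 appears only negated; assign y8 = False.
Try y1 = False.
  then y3 is forced to False.
  then y4 is forced to True.
  then y7 is forced to False.
  then y6 is forced to False.
  then y5 is forced to False.
  then y9 is forced to False.
So y1=0, y2=0, y3=0, y4=1, y5=0, y6=0, y7=0, y8=0, y9=0 is a satisfying assignment.

SATISFIABLE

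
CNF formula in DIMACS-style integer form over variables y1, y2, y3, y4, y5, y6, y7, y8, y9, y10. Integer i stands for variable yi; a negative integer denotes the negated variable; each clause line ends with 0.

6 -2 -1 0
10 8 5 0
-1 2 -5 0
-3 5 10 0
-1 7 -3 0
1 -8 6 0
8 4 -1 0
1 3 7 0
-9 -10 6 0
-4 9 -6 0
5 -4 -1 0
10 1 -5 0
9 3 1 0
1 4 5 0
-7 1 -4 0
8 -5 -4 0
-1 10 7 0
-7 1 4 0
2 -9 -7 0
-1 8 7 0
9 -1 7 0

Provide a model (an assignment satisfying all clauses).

y1=F  y2=T  y3=T  y4=F  y5=T  y6=T  y7=F  y8=T  y9=T  y10=T

Try y1 = False.
Try y2 = True.
The remaining clauses are satisfied by y3 = True, y4 = False, y5 = True, y6 = True, y7 = False, y8 = True, y9 = True, y10 = True.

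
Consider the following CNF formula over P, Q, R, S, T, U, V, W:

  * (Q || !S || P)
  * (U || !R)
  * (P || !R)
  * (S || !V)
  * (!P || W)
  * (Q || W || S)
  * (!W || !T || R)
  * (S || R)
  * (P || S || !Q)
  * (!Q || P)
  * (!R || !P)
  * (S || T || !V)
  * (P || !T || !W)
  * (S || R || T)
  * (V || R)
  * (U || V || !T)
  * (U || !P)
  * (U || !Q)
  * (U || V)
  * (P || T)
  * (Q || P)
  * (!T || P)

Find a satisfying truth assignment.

U occurs only positively in the remaining clauses — set U = True.
Set P = True and propagate.
  then W is forced to True.
  then R is forced to False.
  then T is forced to False.
  then S is forced to True.
  then V is forced to True.
Q is now unconstrained; take Q = False.
Every clause has at least one true literal under this assignment.
Check each clause:
  1. (!S || Q || P) — P is true.
  2. (U || !R) — !R is true.
  3. (P || !R) — P is true.
  4. (S || !V) — S is true.
  5. (W || !P) — W is true.
  6. (W || Q || S) — W is true.
  7. (!T || !W || R) — !T is true.
  8. (R || S) — S is true.
  9. (!Q || S || P) — P is true.
  10. (P || !Q) — P is true.
  11. (!P || !R) — !R is true.
  12. (S || T || !V) — S is true.
  13. (!W || !T || P) — P is true.
  14. (R || S || T) — S is true.
  15. (R || V) — V is true.
  16. (V || U || !T) — !T is true.
  17. (!P || U) — U is true.
  18. (U || !Q) — !Q is true.
  19. (U || V) — U is true.
  20. (T || P) — P is true.
  21. (P || Q) — P is true.
  22. (P || !T) — P is true.

P=T, Q=F, R=F, S=T, T=F, U=T, V=T, W=T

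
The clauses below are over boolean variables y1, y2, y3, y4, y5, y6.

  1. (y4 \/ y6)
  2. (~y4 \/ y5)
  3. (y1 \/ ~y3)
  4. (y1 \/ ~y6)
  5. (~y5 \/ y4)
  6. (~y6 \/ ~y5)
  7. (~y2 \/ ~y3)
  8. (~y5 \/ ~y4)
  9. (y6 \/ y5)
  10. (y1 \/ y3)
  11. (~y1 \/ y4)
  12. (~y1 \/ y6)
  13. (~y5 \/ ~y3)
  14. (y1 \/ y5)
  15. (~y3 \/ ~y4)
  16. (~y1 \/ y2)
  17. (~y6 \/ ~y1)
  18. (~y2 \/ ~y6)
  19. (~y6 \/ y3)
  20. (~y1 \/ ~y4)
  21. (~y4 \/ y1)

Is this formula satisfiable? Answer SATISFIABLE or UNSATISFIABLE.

UNSATISFIABLE

y1 = True:
  propagation gives y4=True; an empty clause results — contradiction.
y1 = False:
  propagation gives y3=False; an empty clause results — contradiction.
Every branch closes, so no satisfying assignment exists.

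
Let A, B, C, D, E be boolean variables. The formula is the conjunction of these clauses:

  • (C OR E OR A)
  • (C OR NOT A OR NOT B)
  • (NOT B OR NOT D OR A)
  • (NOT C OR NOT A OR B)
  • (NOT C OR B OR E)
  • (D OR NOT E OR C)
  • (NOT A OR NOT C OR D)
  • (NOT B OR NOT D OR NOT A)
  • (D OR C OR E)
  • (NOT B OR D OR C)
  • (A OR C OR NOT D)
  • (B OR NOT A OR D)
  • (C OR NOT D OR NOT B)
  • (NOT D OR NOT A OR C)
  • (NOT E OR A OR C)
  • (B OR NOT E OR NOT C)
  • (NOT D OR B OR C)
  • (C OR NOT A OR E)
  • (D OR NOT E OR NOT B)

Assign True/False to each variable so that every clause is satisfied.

A = F, B = T, C = T, D = F, E = F

Check each clause:
  1. (C OR E OR A) — C is true.
  2. (NOT B OR C OR NOT A) — C is true.
  3. (A OR NOT B OR NOT D) — NOT D is true.
  4. (NOT C OR NOT A OR B) — B is true.
  5. (B OR E OR NOT C) — B is true.
  6. (D OR C OR NOT E) — C is true.
  7. (D OR NOT A OR NOT C) — NOT A is true.
  8. (NOT D OR NOT B OR NOT A) — NOT D is true.
  9. (E OR C OR D) — C is true.
  10. (NOT B OR D OR C) — C is true.
  11. (NOT D OR A OR C) — C is true.
  12. (B OR NOT A OR D) — B is true.
  13. (NOT B OR NOT D OR C) — C is true.
  14. (NOT D OR C OR NOT A) — C is true.
  15. (C OR NOT E OR A) — C is true.
  16. (NOT C OR B OR NOT E) — B is true.
  17. (B OR C OR NOT D) — B is true.
  18. (C OR E OR NOT A) — C is true.
  19. (D OR NOT E OR NOT B) — NOT E is true.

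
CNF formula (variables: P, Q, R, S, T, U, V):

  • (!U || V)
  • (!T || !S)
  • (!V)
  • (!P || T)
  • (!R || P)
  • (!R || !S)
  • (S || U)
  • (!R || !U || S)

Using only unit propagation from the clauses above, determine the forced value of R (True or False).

False

(!V) is a unit clause: V = False.
In (V || !U), V is now false; !U must hold, so U = False.
In (S || U), U is now false; S must hold, so S = True.
From (!S || !T) and S = True: T = False.
(!P || T): since T = False, the clause reduces to (!P). P = False.
(P || !R): since P = False, the clause reduces to (!R). R = False.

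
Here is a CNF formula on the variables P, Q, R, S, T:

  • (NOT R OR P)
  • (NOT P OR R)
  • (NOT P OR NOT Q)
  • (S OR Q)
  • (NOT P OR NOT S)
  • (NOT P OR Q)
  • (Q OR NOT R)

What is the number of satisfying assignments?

6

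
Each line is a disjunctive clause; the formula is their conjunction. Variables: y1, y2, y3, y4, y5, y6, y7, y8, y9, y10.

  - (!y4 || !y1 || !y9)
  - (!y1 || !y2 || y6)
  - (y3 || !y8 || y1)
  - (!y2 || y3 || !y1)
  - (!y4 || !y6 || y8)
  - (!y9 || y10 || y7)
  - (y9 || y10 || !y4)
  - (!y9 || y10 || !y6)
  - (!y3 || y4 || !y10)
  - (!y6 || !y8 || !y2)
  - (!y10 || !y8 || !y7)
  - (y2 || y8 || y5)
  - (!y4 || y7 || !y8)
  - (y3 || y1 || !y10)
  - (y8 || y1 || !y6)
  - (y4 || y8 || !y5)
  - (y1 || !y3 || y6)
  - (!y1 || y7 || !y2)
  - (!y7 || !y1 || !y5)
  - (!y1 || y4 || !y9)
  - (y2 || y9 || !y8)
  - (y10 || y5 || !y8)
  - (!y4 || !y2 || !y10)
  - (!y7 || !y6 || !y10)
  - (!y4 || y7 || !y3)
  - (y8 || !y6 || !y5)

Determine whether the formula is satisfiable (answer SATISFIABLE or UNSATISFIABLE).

SATISFIABLE

Branch on y1: take y1 = False.
Try y2 = True.
Set y3 = False and propagate.
  then y8 is forced to False.
  then y10 is forced to False.
  then y6 is forced to False.
For the remaining variables, y4 = False, y5 = False, y7 = False, y9 = False works.
So y1=F, y2=T, y3=F, y4=F, y5=F, y6=F, y7=F, y8=F, y9=F, y10=F is a satisfying assignment.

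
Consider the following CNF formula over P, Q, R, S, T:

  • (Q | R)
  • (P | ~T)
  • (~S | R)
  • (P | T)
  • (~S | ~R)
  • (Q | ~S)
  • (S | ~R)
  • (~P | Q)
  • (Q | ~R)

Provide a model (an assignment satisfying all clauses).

Q occurs only positively in the remaining clauses — set Q = True.
Set P = True and propagate.
Try R = False.
  then S is forced to False.
T is now unconstrained; take T = False.
Check each clause:
  1. (Q | R) — Q is true.
  2. (~T | P) — P is true.
  3. (R | ~S) — ~S is true.
  4. (T | P) — P is true.
  5. (~S | ~R) — ~S is true.
  6. (Q | ~S) — Q is true.
  7. (~R | S) — ~R is true.
  8. (~P | Q) — Q is true.
  9. (Q | ~R) — Q is true.

P=T, Q=T, R=F, S=F, T=F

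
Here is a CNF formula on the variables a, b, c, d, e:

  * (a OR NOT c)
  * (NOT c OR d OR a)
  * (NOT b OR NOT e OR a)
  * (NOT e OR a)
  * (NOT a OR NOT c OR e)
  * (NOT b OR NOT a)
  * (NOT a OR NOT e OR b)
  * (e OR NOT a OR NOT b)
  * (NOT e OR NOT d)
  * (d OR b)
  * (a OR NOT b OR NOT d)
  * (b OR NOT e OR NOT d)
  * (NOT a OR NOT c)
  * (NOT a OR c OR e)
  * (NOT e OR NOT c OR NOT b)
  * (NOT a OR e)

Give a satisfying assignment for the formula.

a = False, b = False, c = False, d = True, e = False

Check each clause:
  1. (NOT c OR a) — NOT c is true.
  2. (NOT c OR a OR d) — d is true.
  3. (a OR NOT e OR NOT b) — NOT e is true.
  4. (a OR NOT e) — NOT e is true.
  5. (NOT a OR NOT c OR e) — NOT c is true.
  6. (NOT b OR NOT a) — NOT a is true.
  7. (NOT e OR b OR NOT a) — NOT e is true.
  8. (NOT b OR NOT a OR e) — NOT a is true.
  9. (NOT e OR NOT d) — NOT e is true.
  10. (b OR d) — d is true.
  11. (NOT b OR NOT d OR a) — NOT b is true.
  12. (NOT e OR b OR NOT d) — NOT e is true.
  13. (NOT a OR NOT c) — NOT c is true.
  14. (c OR NOT a OR e) — NOT a is true.
  15. (NOT e OR NOT b OR NOT c) — NOT e is true.
  16. (e OR NOT a) — NOT a is true.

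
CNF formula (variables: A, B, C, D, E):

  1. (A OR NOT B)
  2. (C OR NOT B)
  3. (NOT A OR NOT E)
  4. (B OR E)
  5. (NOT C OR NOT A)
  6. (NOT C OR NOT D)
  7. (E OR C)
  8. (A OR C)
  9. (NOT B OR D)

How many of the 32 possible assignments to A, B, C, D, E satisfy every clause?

1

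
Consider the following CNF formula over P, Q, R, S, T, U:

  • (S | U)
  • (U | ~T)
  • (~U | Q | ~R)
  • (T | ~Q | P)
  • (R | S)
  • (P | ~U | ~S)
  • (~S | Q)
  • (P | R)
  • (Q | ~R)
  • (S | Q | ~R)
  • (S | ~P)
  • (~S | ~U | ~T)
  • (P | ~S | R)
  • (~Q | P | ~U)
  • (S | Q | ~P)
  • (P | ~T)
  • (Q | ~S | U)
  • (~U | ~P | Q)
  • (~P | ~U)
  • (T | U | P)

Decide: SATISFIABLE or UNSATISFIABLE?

Set P = True and propagate.
  then S is forced to True.
  then Q is forced to True.
  then U is forced to False.
  then T is forced to False.
R is now unconstrained; take R = False.
Every clause has at least one true literal under this assignment.
So P=True  Q=True  R=False  S=True  T=False  U=False is a satisfying assignment.

SATISFIABLE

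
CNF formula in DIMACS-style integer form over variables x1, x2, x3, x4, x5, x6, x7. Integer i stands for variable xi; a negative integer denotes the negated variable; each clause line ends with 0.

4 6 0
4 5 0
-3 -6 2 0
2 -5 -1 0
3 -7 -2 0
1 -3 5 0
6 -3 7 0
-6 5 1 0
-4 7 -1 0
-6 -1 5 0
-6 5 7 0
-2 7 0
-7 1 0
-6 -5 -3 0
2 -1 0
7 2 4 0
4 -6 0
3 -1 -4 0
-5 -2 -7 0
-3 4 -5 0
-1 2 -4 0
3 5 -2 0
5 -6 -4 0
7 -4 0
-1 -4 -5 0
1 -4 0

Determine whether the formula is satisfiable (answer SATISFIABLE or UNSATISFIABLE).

Try x1 = True.
  then x2 is forced to True.
  then x7 is forced to True.
  then x3 is forced to True.
  then x5 is forced to False.
  then x4 is forced to True.
  then x6 is forced to False.
So x1 = 1, x2 = 1, x3 = 1, x4 = 1, x5 = 0, x6 = 0, x7 = 1 is a satisfying assignment.

SATISFIABLE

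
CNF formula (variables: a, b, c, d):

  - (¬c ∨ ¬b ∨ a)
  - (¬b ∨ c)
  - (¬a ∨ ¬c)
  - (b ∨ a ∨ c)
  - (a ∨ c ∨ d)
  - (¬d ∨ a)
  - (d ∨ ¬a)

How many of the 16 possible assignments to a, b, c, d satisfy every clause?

2

The models are:
  a=0 b=0 c=1 d=0
  a=1 b=0 c=0 d=1
Count: 2.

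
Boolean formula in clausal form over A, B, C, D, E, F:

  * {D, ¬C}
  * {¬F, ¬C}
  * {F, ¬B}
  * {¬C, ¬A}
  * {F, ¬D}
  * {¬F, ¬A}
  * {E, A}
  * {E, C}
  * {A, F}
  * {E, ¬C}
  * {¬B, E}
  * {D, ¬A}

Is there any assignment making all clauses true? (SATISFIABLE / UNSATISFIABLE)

SATISFIABLE

Pure literal: B appears only negated; assign B = False.
Pure literal: E appears only positively; assign E = True.
Branch on A: take A = False.
  then F is forced to True.
  then C is forced to False.
D is now unconstrained; take D = True.
Every clause has at least one true literal under this assignment.
So A=F  B=F  C=F  D=T  E=T  F=T is a satisfying assignment.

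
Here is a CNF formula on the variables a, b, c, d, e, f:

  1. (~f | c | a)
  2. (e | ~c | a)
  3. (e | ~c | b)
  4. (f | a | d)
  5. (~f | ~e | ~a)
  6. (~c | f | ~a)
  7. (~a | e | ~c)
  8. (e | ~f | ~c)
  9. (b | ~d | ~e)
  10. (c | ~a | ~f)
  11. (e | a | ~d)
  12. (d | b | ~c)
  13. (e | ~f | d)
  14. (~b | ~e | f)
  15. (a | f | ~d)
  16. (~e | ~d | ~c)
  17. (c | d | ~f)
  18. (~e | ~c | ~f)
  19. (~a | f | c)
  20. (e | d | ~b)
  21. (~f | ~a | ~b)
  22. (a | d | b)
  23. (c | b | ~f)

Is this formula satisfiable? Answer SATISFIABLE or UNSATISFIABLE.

f = True:
  c = True:
    propagation gives e=True; an empty clause results — contradiction.
  c = False:
    propagation gives a=True; an empty clause results — contradiction.
f = False:
  a = True:
    propagation gives c=False; an empty clause results — contradiction.
  a = False:
    propagation gives d=True; an empty clause results — contradiction.
Every branch closes, so no satisfying assignment exists.

UNSATISFIABLE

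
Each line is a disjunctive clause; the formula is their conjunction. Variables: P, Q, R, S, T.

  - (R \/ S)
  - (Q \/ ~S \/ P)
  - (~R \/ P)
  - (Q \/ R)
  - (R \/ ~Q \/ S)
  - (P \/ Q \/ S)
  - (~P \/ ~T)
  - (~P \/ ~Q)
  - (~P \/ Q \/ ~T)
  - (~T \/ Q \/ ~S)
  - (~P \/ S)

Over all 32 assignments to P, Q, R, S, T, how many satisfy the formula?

The models are:
  P=0 Q=1 R=0 S=1 T=0
  P=0 Q=1 R=0 S=1 T=1
  P=1 Q=0 R=1 S=1 T=0
That's 3 in total.

3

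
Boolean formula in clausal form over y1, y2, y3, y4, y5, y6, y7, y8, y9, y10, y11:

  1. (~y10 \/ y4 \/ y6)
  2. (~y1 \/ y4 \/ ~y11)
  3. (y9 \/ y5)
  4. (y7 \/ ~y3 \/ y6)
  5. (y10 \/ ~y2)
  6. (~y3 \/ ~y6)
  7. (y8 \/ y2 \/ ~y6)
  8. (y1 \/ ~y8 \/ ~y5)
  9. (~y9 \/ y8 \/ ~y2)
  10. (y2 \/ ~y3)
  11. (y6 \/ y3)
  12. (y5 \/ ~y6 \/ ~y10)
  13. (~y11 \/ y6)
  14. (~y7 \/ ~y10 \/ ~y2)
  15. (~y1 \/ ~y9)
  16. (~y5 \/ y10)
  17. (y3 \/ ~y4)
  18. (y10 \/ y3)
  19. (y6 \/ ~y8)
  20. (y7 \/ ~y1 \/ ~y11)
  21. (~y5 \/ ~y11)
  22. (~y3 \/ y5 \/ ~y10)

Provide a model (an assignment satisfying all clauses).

y1=T, y2=F, y3=F, y4=F, y5=T, y6=T, y7=T, y8=T, y9=F, y10=T, y11=F

Check each clause:
  1. (y6 \/ ~y10 \/ y4) — y6 is true.
  2. (~y11 \/ y4 \/ ~y1) — ~y11 is true.
  3. (y5 \/ y9) — y5 is true.
  4. (y6 \/ ~y3 \/ y7) — ~y3 is true.
  5. (~y2 \/ y10) — y10 is true.
  6. (~y6 \/ ~y3) — ~y3 is true.
  7. (y8 \/ y2 \/ ~y6) — y8 is true.
  8. (~y8 \/ ~y5 \/ y1) — y1 is true.
  9. (y8 \/ ~y2 \/ ~y9) — y8 is true.
  10. (y2 \/ ~y3) — ~y3 is true.
  11. (y6 \/ y3) — y6 is true.
  12. (y5 \/ ~y6 \/ ~y10) — y5 is true.
  13. (y6 \/ ~y11) — ~y11 is true.
  14. (~y7 \/ ~y10 \/ ~y2) — ~y2 is true.
  15. (~y9 \/ ~y1) — ~y9 is true.
  16. (y10 \/ ~y5) — y10 is true.
  17. (y3 \/ ~y4) — ~y4 is true.
  18. (y3 \/ y10) — y10 is true.
  19. (y6 \/ ~y8) — y6 is true.
  20. (y7 \/ ~y11 \/ ~y1) — ~y11 is true.
  21. (~y5 \/ ~y11) — ~y11 is true.
  22. (y5 \/ ~y3 \/ ~y10) — y5 is true.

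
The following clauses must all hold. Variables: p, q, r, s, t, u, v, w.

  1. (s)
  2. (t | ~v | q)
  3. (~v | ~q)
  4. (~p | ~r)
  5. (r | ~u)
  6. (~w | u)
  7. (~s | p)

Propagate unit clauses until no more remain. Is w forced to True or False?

(s) stands alone — s = True.
(~s | p): since s = True, the clause reduces to (p). p = True.
(~r | ~p) with p = True leaves only ~r, so r = False.
In (r | ~u), r is now false; ~u must hold, so u = False.
In (u | ~w), u is now false; ~w must hold, so w = False.

False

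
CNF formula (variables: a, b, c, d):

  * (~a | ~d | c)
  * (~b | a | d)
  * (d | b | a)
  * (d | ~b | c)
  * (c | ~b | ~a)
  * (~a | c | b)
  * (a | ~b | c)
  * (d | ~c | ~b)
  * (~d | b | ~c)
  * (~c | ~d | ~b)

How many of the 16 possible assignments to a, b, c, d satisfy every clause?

2

Satisfying assignments:
  a=F b=F c=F d=T
  a=T b=F c=T d=F
Count: 2.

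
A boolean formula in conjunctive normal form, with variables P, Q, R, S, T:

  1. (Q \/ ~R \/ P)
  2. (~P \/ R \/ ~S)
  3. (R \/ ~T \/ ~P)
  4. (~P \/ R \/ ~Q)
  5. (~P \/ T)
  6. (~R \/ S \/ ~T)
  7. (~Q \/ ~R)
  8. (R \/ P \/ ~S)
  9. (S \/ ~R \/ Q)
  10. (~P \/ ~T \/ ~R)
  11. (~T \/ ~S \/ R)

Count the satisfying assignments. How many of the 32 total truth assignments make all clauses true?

The models are:
  P=F Q=F R=F S=F T=F
  P=F Q=F R=F S=F T=T
  P=F Q=T R=F S=F T=F
  P=F Q=T R=F S=F T=T
Count: 4.

4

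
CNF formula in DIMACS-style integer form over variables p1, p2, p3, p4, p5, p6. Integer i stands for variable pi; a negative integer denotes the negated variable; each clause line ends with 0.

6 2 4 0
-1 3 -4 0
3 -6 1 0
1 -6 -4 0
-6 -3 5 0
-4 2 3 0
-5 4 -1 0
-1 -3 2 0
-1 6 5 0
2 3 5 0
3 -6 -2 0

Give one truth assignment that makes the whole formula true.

Branch on p1: take p1 = True.
The remaining clauses are satisfied by p2 = True, p3 = True, p4 = True, p5 = True, p6 = True.
Check each clause:
  1. (p6 ∨ p2 ∨ p4) — p2 is true.
  2. (p3 ∨ ¬p4 ∨ ¬p1) — p3 is true.
  3. (p3 ∨ p1 ∨ ¬p6) — p1 is true.
  4. (¬p4 ∨ ¬p6 ∨ p1) — p1 is true.
  5. (¬p3 ∨ p5 ∨ ¬p6) — p5 is true.
  6. (p2 ∨ ¬p4 ∨ p3) — p2 is true.
  7. (¬p5 ∨ ¬p1 ∨ p4) — p4 is true.
  8. (p2 ∨ ¬p1 ∨ ¬p3) — p2 is true.
  9. (¬p1 ∨ p6 ∨ p5) — p5 is true.
  10. (p2 ∨ p3 ∨ p5) — p2 is true.
  11. (¬p2 ∨ p3 ∨ ¬p6) — p3 is true.

p1 = T  p2 = T  p3 = T  p4 = T  p5 = T  p6 = T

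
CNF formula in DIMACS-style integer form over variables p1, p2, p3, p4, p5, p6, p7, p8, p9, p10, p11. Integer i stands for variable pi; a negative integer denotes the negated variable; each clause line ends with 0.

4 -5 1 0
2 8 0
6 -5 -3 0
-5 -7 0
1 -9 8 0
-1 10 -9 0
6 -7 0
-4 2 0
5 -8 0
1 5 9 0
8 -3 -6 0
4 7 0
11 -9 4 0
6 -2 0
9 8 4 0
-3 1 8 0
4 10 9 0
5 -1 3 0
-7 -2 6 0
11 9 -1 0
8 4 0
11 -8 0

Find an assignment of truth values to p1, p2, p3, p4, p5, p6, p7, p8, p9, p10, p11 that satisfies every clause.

p1=T, p2=T, p3=T, p4=T, p5=T, p6=T, p7=F, p8=T, p9=F, p10=F, p11=T

Pure literal: p11 appears only positively; assign p11 = True.
Try p1 = True.
Set p2 = True and propagate.
  then p6 is forced to True.
Branch on p3: take p3 = True.
  then p8 is forced to True.
  then p5 is forced to True.
  then p7 is forced to False.
  then p4 is forced to True.
For the remaining variables, p9 = False, p10 = False works.
Check each clause:
  1. (p4 || !p5 || p1) — p1 is true.
  2. (p8 || p2) — p8 is true.
  3. (!p3 || p6 || !p5) — p6 is true.
  4. (!p5 || !p7) — !p7 is true.
  5. (p8 || !p9 || p1) — p8 is true.
  6. (!p9 || !p1 || p10) — !p9 is true.
  7. (p6 || !p7) — !p7 is true.
  8. (!p4 || p2) — p2 is true.
  9. (p5 || !p8) — p5 is true.
  10. (p1 || p5 || p9) — p5 is true.
  11. (!p3 || p8 || !p6) — p8 is true.
  12. (p4 || p7) — p4 is true.
  13. (!p9 || p11 || p4) — p11 is true.
  14. (p6 || !p2) — p6 is true.
  15. (p4 || p9 || p8) — p8 is true.
  16. (p1 || p8 || !p3) — p8 is true.
  17. (p4 || p10 || p9) — p4 is true.
  18. (p3 || p5 || !p1) — p3 is true.
  19. (p6 || !p7 || !p2) — !p7 is true.
  20. (p11 || p9 || !p1) — p11 is true.
  21. (p4 || p8) — p8 is true.
  22. (p11 || !p8) — p11 is true.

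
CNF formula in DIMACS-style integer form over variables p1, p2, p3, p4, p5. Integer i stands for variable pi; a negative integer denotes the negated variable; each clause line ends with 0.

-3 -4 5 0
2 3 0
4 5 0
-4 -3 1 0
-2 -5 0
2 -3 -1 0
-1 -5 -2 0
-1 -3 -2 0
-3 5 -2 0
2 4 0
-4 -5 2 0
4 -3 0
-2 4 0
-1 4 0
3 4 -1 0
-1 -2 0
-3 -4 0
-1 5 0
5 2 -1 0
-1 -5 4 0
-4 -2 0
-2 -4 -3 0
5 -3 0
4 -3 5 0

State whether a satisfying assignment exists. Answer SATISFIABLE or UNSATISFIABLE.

p4 = True:
  propagation gives p3=False, p2=True; an empty clause results — contradiction.
p4 = False:
  propagation gives p5=True, p2=False; an empty clause results — contradiction.
Every branch closes, so no satisfying assignment exists.

UNSATISFIABLE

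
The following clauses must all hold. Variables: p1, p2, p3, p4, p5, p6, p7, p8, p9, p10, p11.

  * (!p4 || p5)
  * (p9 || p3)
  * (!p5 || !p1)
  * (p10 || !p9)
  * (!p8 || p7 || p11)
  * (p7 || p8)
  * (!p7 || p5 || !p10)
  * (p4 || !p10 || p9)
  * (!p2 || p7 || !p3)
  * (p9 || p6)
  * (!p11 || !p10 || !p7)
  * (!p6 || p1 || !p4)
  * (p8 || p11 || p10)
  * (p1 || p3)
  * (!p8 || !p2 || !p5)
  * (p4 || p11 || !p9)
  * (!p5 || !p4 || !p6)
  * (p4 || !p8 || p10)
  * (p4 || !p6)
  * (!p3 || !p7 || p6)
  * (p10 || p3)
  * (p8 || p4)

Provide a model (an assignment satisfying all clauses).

Set p1 = True and propagate.
  then p5 is forced to False.
  then p4 is forced to False.
  then p6 is forced to False.
  then p9 is forced to True.
  then p10 is forced to True.
  then p7 is forced to False.
  then p8 is forced to True.
  then p11 is forced to True.
The remaining clauses are satisfied by p2 = True, p3 = False.

p1=True, p2=True, p3=False, p4=False, p5=False, p6=False, p7=False, p8=True, p9=True, p10=True, p11=True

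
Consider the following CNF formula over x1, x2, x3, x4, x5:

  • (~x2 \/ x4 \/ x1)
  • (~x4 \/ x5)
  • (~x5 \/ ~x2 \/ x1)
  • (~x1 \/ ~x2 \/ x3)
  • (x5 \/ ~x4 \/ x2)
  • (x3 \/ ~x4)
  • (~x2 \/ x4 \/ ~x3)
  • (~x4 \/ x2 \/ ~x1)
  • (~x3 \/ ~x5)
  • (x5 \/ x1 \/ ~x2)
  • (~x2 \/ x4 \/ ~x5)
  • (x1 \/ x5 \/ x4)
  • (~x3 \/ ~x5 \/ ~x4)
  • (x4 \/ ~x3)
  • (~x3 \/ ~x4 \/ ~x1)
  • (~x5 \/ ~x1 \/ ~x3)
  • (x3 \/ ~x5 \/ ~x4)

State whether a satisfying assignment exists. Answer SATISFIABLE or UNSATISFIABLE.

Set x1 = True and propagate.
Set x2 = False and propagate.
  then x4 is forced to False.
  then x3 is forced to False.
x5 is now unconstrained; take x5 = True.
So x1 = T, x2 = F, x3 = F, x4 = F, x5 = T is a satisfying assignment.

SATISFIABLE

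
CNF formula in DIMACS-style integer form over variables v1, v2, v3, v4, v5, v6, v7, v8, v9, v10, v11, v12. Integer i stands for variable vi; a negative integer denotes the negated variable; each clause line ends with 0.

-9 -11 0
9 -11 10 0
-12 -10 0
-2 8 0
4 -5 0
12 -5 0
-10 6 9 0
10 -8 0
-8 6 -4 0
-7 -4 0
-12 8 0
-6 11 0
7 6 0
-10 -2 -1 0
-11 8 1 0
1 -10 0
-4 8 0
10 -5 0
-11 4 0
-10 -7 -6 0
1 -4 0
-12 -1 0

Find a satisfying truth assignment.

v1 = True, v2 = False, v3 = True, v4 = False, v5 = False, v6 = False, v7 = True, v8 = False, v9 = False, v10 = False, v11 = False, v12 = False

v2 occurs only negated in the remaining clauses — set v2 = False.
Pure literal: v5 appears only negated; assign v5 = False.
Try v1 = True.
  then v12 is forced to False.
Set v4 = False and propagate.
  then v11 is forced to False.
  then v6 is forced to False.
  then v7 is forced to True.
The remaining clauses are satisfied by v3 = True, v8 = False, v9 = False, v10 = False.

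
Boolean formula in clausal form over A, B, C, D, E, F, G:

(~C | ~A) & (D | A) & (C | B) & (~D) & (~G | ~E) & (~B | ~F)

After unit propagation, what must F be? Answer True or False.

False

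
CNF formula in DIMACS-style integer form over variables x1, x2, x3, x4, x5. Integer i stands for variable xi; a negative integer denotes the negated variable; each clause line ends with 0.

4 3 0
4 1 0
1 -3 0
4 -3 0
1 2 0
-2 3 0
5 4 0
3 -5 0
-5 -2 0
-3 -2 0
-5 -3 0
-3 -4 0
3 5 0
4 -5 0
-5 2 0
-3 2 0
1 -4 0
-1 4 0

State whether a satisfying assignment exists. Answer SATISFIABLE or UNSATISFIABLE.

UNSATISFIABLE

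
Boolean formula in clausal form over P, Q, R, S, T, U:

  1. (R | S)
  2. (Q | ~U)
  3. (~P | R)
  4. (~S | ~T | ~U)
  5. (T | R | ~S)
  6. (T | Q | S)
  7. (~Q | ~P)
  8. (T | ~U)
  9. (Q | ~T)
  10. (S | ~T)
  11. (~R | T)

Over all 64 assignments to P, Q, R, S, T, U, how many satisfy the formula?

2

The models are:
  P=0 Q=1 R=0 S=1 T=1 U=0
  P=0 Q=1 R=1 S=1 T=1 U=0
That's 2 in total.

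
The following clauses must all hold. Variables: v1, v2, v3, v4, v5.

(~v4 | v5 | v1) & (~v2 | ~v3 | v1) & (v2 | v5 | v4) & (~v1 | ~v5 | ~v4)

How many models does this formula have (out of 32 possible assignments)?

Split on v1, then v4.
  v1=1, v4=1: remaining (v2,v3,v5) ∈ {(0,0,0); (0,1,0); (1,0,0); (1,1,0)} — 4.
  v1=1, v4=0: v3 free; 3 ways for (v2,v5) × 2^1 = 6.
  v1=0, v4=1: remaining (v2,v3,v5) ∈ {(0,0,1); (0,1,1); (1,0,1)} — 3.
  v1=0, v4=0: remaining (v2,v3,v5) ∈ {(0,0,1); (0,1,1); (1,0,0); (1,0,1)} — 4.
Total: 4 + 6 + 3 + 4 = 17.

17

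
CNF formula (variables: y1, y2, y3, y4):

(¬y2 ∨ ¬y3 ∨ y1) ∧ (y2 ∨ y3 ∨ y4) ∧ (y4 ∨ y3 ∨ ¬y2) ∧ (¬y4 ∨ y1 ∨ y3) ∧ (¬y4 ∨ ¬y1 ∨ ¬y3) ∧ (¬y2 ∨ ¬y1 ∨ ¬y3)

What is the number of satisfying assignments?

5

Satisfying assignments:
  y1=F y2=F y3=T y4=F
  y1=F y2=F y3=T y4=T
  y1=T y2=F y3=F y4=T
  y1=T y2=F y3=T y4=F
  y1=T y2=T y3=F y4=T
That's 5 in total.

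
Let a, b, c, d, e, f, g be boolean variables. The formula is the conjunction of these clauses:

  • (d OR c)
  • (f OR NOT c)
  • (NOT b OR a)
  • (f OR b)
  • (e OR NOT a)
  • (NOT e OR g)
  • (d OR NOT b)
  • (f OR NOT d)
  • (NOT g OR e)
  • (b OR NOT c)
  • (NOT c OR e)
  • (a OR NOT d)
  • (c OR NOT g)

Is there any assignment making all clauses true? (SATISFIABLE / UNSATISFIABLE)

SATISFIABLE

Pure literal: f appears only positively; assign f = True.
Branch on a: take a = True.
  then e is forced to True.
  then g is forced to True.
  then c is forced to True.
  then b is forced to True.
  then d is forced to True.
So a = True, b = True, c = True, d = True, e = True, f = True, g = True is a satisfying assignment.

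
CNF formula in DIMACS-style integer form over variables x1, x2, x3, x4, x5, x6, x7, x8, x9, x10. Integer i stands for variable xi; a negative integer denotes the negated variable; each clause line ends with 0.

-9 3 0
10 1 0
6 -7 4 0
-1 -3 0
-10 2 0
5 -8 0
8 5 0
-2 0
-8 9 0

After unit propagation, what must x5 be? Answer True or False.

(~x2) is a unit clause: x2 = False.
From (~x10 \/ x2) and x2 = False: x10 = False.
(x1 \/ x10): since x10 = False, the clause reduces to (x1). x1 = True.
From (~x3 \/ ~x1) and x1 = True: x3 = False.
From (~x9 \/ x3) and x3 = False: x9 = False.
In (~x8 \/ x9), x9 is now false; ~x8 must hold, so x8 = False.
In (x8 \/ x5), x8 is now false; x5 must hold, so x5 = True.

True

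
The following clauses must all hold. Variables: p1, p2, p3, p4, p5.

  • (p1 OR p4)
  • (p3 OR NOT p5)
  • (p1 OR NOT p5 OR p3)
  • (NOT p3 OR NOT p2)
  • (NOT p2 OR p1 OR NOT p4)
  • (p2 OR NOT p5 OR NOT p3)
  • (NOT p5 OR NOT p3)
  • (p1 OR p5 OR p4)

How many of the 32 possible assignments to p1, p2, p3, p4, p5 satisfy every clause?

Split on p3, then p5.
  p3=1, p5=1: a clause becomes empty — 0.
  p3=1, p5=0: remaining (p1,p2,p4) ∈ {(0,0,1); (1,0,0); (1,0,1)} — 3.
  p3=0, p5=1: a clause becomes empty — 0.
  p3=0, p5=0: 5 of the 8 assignments to (p1,p2,p4) work.
Total: 0 + 3 + 0 + 5 = 8.

8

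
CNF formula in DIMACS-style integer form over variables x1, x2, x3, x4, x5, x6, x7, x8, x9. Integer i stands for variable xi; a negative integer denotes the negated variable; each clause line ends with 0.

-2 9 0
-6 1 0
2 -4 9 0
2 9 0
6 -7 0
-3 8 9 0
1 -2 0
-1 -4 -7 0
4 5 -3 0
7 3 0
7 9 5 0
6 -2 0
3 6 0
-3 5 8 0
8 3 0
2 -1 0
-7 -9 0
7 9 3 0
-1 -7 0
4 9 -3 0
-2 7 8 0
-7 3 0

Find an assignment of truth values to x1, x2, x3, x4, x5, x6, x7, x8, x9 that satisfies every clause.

x1=0, x2=0, x3=1, x4=1, x5=1, x6=0, x7=0, x8=0, x9=1

x5 occurs only positively in the remaining clauses — set x5 = True.
Branch on x1: take x1 = False.
  then x6 is forced to False.
  then x7 is forced to False.
  then x2 is forced to False.
  then x9 is forced to True.
  then x3 is forced to True.
x4, x8 are now unconstrained; take x4 = True, x8 = False.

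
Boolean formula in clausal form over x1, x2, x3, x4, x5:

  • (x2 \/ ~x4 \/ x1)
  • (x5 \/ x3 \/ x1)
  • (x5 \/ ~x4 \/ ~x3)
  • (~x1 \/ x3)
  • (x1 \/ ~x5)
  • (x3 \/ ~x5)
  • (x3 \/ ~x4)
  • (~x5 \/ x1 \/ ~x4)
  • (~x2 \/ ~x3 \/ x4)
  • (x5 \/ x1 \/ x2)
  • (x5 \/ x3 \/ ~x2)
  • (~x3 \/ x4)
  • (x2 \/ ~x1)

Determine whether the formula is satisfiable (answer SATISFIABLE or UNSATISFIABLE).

Set x1 = True and propagate.
  then x3 is forced to True.
  then x4 is forced to True.
  then x5 is forced to True.
  then x2 is forced to True.
So x1 = T, x2 = T, x3 = T, x4 = T, x5 = T is a satisfying assignment.

SATISFIABLE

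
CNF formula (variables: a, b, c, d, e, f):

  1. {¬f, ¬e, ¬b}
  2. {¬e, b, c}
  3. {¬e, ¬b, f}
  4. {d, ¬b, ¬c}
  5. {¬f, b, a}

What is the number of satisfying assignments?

Split on b, then e.
  b=T, e=T: a clause becomes empty — 0.
  b=T, e=F: a, f free; 3 ways for (c,d) × 2^2 = 12.
  b=F, e=T: d free; 3 ways for (a,c,f) × 2^1 = 6.
  b=F, e=F: c, d free; 3 ways for (a,f) × 2^2 = 12.
Total: 0 + 12 + 6 + 12 = 30.

30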